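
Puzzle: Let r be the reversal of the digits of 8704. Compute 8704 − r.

4626

Reverse of 8704 is 4078.
8704 − 4078 = 4626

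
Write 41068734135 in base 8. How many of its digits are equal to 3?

1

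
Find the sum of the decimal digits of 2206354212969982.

70

2+2+0+6+3+5+4+2+1+2+9+6+9+9+8+2 = 70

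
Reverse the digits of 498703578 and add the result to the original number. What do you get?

Reverse of 498703578 is 875307894.
498703578 + 875307894 = 1374011472

1374011472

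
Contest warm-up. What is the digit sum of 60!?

288

60! = 8320987112741390144276341183223364380754172606361245952449277696409600000000000000
Sum of its 82 digits: 288.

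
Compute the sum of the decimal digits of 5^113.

416

5^113 = 9629649721936179265279889712924636592690508241076940976199693977832794189453125
Sum of its 79 digits: 416.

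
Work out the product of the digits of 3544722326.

3×5×4×4×7×2×2×3×2×6 = 241920

241920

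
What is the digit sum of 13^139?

742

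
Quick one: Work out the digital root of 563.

5+6+3 = 14
1+4 = 5

5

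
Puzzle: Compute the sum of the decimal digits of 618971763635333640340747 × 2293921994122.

618971763635333640340747 × 2293921994122 = 1419872942343575788269235901811089134
Sum of its 37 digits: 169.

169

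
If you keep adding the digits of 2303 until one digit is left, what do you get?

2+3+0+3 = 8
(Equivalently, 2303 mod 9 = 8.)

8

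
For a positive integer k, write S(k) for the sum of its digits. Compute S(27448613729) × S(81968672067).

S(27448613729) = 2+7+4+4+8+6+1+3+7+2+9 = 53.
S(81968672067) = 8+1+9+6+8+6+7+2+0+6+7 = 60.
53 · 60 = 3180.

3180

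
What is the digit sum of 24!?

24! = 620448401733239439360000
Sum of its 24 digits: 81.

81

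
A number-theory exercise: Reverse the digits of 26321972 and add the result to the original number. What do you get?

54234334

Reverse of 26321972 is 27912362.
26321972 + 27912362 = 54234334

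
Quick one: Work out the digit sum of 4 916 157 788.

4+9+1+6+1+5+7+7+8+8 = 56

56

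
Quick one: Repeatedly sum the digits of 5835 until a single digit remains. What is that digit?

3

5+8+3+5 = 21
2+1 = 3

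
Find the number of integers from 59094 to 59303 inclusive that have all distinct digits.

The integers in [59094, 59303] that have all distinct digits: 59102, 59103, 59104, 59106, 59107, 59108, …, 59301, 59302.
86 qualify.

86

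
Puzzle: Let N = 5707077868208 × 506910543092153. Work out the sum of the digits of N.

5707077868208 × 506910543092153 = 2892977941642524063732971824
Sum of its 28 digits: 133.

133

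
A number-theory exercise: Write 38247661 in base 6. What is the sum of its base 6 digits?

38247661 in base 6 is 3443440301.
Digit sum: 3+4+4+3+4+4+0+3+0+1 = 26.

26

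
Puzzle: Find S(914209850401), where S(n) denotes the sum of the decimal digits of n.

9+1+4+2+0+9+8+5+0+4+0+1 = 43

43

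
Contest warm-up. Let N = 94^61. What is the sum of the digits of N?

526

94^61 = 2295086559100114184933948470783960546971752451032911722277266788008276492921132723944342379286847573111184271876024172544
Sum of its 121 digits: 526.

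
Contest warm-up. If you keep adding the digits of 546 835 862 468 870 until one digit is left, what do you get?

8

5+4+6+8+3+5+8+6+2+4+6+8+8+7+0 = 80
8+0 = 8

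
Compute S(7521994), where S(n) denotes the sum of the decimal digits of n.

7+5+2+1+9+9+4 = 37

37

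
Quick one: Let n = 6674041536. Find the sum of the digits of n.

42

6+6+7+4+0+4+1+5+3+6 = 42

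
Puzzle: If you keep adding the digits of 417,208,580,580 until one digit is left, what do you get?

3

4+1+7+2+0+8+5+8+0+5+8+0 = 48
4+8 = 12
1+2 = 3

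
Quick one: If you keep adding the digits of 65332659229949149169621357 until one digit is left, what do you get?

2

6+5+3+3+2+6+5+9+2+2+9+9+4+9+1+4+9+1+6+9+6+2+1+3+5+7 = 128
1+2+8 = 11
1+1 = 2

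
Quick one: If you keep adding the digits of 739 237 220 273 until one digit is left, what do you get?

2

7+3+9+2+3+7+2+2+0+2+7+3 = 47
4+7 = 11
1+1 = 2
(Equivalently, 739 237 220 273 mod 9 = 2.)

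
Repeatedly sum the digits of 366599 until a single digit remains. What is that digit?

2

3+6+6+5+9+9 = 38
3+8 = 11
1+1 = 2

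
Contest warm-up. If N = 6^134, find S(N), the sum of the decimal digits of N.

6^134 = 187183494765134247677915130856645218524883418468081991214190614586612942224365243787983073985528590237696
Sum of its 105 digits: 495.

495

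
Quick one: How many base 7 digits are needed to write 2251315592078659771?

22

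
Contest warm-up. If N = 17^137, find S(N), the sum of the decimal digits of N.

17^137 = 3728225982844363781861724425971421229162457931028002814263570949119583604823620976232351255290005466648976059071292113794375721986638323744243939139560361849062298463377
Sum of its 169 digits: 746.

746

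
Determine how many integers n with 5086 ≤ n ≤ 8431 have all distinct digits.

1713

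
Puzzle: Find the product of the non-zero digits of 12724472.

6272

1×2×7×2×4×4×7×2 = 6272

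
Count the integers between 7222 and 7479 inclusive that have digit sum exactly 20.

25

The integers in [7222, 7479] that have digit sum exactly 20: 7229, 7238, 7247, 7256, 7265, 7274, …, 7463, 7472.
25 qualify.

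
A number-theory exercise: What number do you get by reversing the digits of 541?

145

Reversing 541 gives 145.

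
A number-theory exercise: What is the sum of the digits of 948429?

9+4+8+4+2+9 = 36

36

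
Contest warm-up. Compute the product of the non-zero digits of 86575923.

453600

8×6×5×7×5×9×2×3 = 453600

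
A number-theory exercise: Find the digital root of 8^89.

8

The digital root of n equals n mod 9 (or 9 when 9 | n), so we need 8^89 mod 9.
8^89 ≡ 8 (mod 9), so the digital root is 8.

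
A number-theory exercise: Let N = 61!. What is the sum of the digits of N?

315

61! = 507580213877224798800856812176625227226004528988036003099405939480985600000000000000
Sum of its 84 digits: 315.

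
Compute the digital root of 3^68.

The digital root of n equals n mod 9 (or 9 when 9 | n), so we need 3^68 mod 9.
3^68 ≡ 0 (mod 9), so the digital root is 9.

9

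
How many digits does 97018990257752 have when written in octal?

97018990257752 in base 8 is 2603637634663130, which has 16 digits.

16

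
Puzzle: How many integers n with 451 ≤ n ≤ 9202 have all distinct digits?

The integers in [451, 9202] that have all distinct digits: 451, 452, 453, 456, 457, 458, …, 9187, 9201.
4544 qualify.

4544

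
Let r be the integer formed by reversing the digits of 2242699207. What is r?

7029962422

Reversing 2242699207 gives 7029962422.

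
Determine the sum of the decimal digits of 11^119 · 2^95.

664

11^119 · 2^95 = 333871325947507113791814939628181025318966205848911800035147374055225497609454450001534117125327955332506241674982568104033862170698583754619811568549888
Sum of its 153 digits: 664.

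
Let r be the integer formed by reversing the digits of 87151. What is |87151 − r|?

71973

Reverse of 87151 is 15178.
|87151 − 15178| = 71973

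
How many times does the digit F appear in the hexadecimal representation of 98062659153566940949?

98062659153566940949 in base 16 is 550E48CF12290BF15.
The digit F appears 2 times.

2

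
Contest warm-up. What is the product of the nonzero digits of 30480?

96

3×4×8 = 96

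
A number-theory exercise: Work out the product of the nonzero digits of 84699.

15552

8×4×6×9×9 = 15552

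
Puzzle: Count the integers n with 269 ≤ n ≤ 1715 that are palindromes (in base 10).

The integers in [269, 1715] that are palindromes (in base 10): 272, 282, 292, 303, 313, 323, …, 1551, 1661.
80 qualify.

80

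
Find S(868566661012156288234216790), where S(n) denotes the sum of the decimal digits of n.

8+6+8+5+6+6+6+6+1+0+1+2+1+5+6+2+8+8+2+3+4+2+1+6+7+9+0 = 119

119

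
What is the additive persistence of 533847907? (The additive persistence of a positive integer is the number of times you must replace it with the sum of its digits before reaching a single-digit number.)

533847907 → 46 → 10 → 1 (3 steps)

3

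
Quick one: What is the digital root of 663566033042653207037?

5

6+6+3+5+6+6+0+3+3+0+4+2+6+5+3+2+0+7+0+3+7 = 77
7+7 = 14
1+4 = 5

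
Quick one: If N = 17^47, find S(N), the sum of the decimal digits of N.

17^47 = 6777964732779730995471356071936289402038303854098687372273
Sum of its 58 digits: 287.

287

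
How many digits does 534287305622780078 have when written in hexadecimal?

15

534287305622780078 in base 16 is 76A2B7943A578AE, which has 15 digits.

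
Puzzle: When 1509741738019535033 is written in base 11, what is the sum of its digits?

103

1509741738019535033 in base 11 is 2A94692764A711AA32.
Digit sum: 2+10+9+4+6+9+2+7+6+4+10+7+1+1+10+10+3+2 = 103.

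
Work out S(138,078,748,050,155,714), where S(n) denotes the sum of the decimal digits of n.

1+3+8+0+7+8+7+4+8+0+5+0+1+5+5+7+1+4 = 74

74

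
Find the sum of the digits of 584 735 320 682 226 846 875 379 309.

132

5+8+4+7+3+5+3+2+0+6+8+2+2+2+6+8+4+6+8+7+5+3+7+9+3+0+9 = 132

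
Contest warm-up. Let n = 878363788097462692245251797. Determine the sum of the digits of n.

8+7+8+3+6+3+7+8+8+0+9+7+4+6+2+6+9+2+2+4+5+2+5+1+7+9+7 = 145

145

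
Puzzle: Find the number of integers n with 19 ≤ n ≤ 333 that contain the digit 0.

59

The integers in [19, 333] that contain the digit 0: 20, 30, 40, 50, 60, 70, …, 320, 330.
59 qualify.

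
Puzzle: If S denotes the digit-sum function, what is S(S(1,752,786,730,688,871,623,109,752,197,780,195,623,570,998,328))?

First digit sum: 228.
2+2+8 = 12.

12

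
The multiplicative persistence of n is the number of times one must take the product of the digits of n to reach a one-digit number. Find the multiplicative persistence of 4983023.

1

4983023 → 0 (1 step)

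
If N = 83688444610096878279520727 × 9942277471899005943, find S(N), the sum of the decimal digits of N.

83688444610096878279520727 × 9942277471899005943 = 832053737505233981110811576108678165764680561
Sum of its 45 digits: 189.

189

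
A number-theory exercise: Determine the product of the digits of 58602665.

0

5×8×6×0×2×6×6×5 = 0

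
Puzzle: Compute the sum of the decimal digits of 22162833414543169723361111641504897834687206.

2+2+1+6+2+8+3+3+4+1+4+5+4+3+1+6+9+7+2+3+3+6+1+1+1+1+6+4+1+5+0+4+8+9+7+8+3+4+6+8+7+2+0+6 = 177

177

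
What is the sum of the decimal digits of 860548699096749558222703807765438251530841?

8+6+0+5+4+8+6+9+9+0+9+6+7+4+9+5+5+8+2+2+2+7+0+3+8+0+7+7+6+5+4+3+8+2+5+1+5+3+0+8+4+1 = 201

201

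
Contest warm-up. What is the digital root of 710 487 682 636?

4

7+1+0+4+8+7+6+8+2+6+3+6 = 58
5+8 = 13
1+3 = 4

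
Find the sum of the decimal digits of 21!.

63

21! = 51090942171709440000
Sum of its 20 digits: 63.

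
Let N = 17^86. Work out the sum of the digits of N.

460

17^86 = 6585780298034564387330191111341883158675687451132939289318069116379730073913275122082286093482320162819169
Sum of its 106 digits: 460.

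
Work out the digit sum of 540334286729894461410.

90

5+4+0+3+3+4+2+8+6+7+2+9+8+9+4+4+6+1+4+1+0 = 90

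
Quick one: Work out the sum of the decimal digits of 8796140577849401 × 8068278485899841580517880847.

213

8796140577849401 × 8068278485899841580517880847 = 70969711783212922698466955730681297228322647
Sum of its 44 digits: 213.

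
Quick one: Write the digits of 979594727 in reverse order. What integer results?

Reversing 979594727 gives 727495979.

727495979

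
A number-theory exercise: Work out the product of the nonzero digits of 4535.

300

4×5×3×5 = 300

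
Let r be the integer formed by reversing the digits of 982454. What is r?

Reversing 982454 gives 454289.

454289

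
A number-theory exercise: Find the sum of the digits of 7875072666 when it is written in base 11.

7875072666 in base 11 is 338130071A.
Digit sum: 3+3+8+1+3+0+0+7+1+10 = 36.

36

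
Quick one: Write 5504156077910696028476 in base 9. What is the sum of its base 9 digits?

5504156077910696028476 in base 9 is 55265212374677055356778.
Digit sum: 5+5+2+6+5+2+1+2+3+7+4+6+7+7+0+5+5+3+5+6+7+7+8 = 108.

108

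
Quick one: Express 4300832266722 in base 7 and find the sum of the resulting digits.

4300832266722 in base 7 is 622503430041165.
Digit sum: 6+2+2+5+0+3+4+3+0+0+4+1+1+6+5 = 42.

42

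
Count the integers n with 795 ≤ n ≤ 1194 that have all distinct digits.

The integers in [795, 1194] that have all distinct digits: 795, 796, 798, 801, 802, 803, …, 1097, 1098.
203 qualify.

203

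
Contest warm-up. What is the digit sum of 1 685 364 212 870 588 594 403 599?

122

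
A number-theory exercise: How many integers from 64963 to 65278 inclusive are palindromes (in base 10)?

The integers in [64963, 65278] that are palindromes (in base 10): 65056, 65156, 65256.
3 qualify.

3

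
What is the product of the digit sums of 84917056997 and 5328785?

S(84917056997) = 8+4+9+1+7+0+5+6+9+9+7 = 65.
S(5328785) = 5+3+2+8+7+8+5 = 38.
65 · 38 = 2470.

2470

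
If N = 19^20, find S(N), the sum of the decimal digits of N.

136

19^20 = 37589973457545958193355601
Sum of its 26 digits: 136.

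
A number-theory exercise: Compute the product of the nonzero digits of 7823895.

120960

7×8×2×3×8×9×5 = 120960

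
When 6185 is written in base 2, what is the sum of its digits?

5

6185 in base 2 is 1100000101001.
Digit sum: 1+1+0+0+0+0+0+1+0+1+0+0+1 = 5.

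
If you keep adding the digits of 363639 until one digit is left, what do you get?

3

3+6+3+6+3+9 = 30
3+0 = 3
(Equivalently, 363639 mod 9 = 3.)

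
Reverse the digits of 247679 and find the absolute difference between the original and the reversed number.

Reverse of 247679 is 976742.
|247679 − 976742| = 729063

729063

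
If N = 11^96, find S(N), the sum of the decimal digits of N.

424

11^96 = 9412343651268540526001186511911506574868063110469548823950876000379062365652829504091329792873336961
Sum of its 100 digits: 424.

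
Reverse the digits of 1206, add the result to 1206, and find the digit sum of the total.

18

Reversal of 1206 is 6021; 1206 + 6021 = 7227.
Digit sum of 7227: 7+2+2+7 = 18.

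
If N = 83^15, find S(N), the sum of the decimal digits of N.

125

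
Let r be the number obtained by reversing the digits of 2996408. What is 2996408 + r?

Reverse of 2996408 is 8046992.
2996408 + 8046992 = 11043400

11043400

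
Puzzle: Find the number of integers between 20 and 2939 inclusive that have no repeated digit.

The integers in [20, 2939] that have no repeated digit: 20, 21, 23, 24, 25, 26, …, 2937, 2938.
1693 qualify.

1693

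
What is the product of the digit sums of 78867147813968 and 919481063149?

4565

S(78867147813968) = 7+8+8+6+7+1+4+7+8+1+3+9+6+8 = 83.
S(919481063149) = 9+1+9+4+8+1+0+6+3+1+4+9 = 55.
83 · 55 = 4565.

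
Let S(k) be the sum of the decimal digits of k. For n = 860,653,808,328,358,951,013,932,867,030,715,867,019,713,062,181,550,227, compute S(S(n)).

8

First digit sum: 224.
2+2+4 = 8.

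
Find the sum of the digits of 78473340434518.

61

7+8+4+7+3+3+4+0+4+3+4+5+1+8 = 61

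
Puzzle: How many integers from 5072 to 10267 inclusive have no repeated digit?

2506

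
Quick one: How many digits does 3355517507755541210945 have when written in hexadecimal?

18

3355517507755541210945 in base 16 is B5E728F3028D172741, which has 18 digits.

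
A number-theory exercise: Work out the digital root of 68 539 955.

5

6+8+5+3+9+9+5+5 = 50
5+0 = 5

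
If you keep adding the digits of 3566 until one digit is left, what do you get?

2

3+5+6+6 = 20
2+0 = 2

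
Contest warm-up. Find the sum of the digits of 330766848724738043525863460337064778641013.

3+3+0+7+6+6+8+4+8+7+2+4+7+3+8+0+4+3+5+2+5+8+6+3+4+6+0+3+3+7+0+6+4+7+7+8+6+4+1+0+1+3 = 182

182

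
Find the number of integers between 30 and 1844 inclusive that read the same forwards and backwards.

105

The integers in [30, 1844] that read the same forwards and backwards: 33, 44, 55, 66, 77, 88, …, 1661, 1771.
105 qualify.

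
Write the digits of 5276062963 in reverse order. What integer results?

3692606725

Reversing 5276062963 gives 3692606725.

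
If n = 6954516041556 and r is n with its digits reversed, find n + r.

13505922196152

Reverse of 6954516041556 is 6551406154596.
6954516041556 + 6551406154596 = 13505922196152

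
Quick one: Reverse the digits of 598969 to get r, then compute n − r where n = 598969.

Reverse of 598969 is 969895.
598969 − 969895 = -370926

-370926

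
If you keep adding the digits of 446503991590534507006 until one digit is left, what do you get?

4+4+6+5+0+3+9+9+1+5+9+0+5+3+4+5+0+7+0+0+6 = 85
8+5 = 13
1+3 = 4

4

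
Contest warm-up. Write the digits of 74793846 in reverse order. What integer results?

64839747

Reversing 74793846 gives 64839747.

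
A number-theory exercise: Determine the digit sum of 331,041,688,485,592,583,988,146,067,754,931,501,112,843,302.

3+3+1+0+4+1+6+8+8+4+8+5+5+9+2+5+8+3+9+8+8+1+4+6+0+6+7+7+5+4+9+3+1+5+0+1+1+1+2+8+4+3+3+0+2 = 191

191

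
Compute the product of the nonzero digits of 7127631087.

7×1×2×7×6×3×1×8×7 = 98784

98784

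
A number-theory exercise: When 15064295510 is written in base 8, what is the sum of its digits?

40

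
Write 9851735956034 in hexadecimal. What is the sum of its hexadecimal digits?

9851735956034 in base 16 is 8F5C938DA42.
Digit sum: 8+15+5+12+9+3+8+13+10+4+2 = 89.

89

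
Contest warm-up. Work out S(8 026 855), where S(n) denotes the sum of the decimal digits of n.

34

8+0+2+6+8+5+5 = 34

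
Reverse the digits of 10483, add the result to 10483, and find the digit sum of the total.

Reversal of 10483 is 38401; 10483 + 38401 = 48884.
Digit sum of 48884: 4+8+8+8+4 = 32.

32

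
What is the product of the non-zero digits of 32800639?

3×2×8×6×3×9 = 7776

7776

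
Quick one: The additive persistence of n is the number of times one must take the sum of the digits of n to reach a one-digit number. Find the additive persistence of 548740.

548740 → 28 → 10 → 1 (3 steps)

3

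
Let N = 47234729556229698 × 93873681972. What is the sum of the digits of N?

126

47234729556229698 × 93873681972 = 4434097980394935361433604456
Sum of its 28 digits: 126.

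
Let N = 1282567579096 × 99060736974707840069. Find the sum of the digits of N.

152

1282567579096 × 99060736974707840069 = 127052089605116649419188475597624
Sum of its 33 digits: 152.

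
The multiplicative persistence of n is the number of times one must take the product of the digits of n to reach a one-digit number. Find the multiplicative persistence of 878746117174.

3

878746117174 → 14751744 → 15680 → 0 (3 steps)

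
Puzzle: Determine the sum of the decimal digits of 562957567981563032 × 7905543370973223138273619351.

215

562957567981563032 × 7905543370973223138273619351 = 4450485469695853240890599024539488072781432232
Sum of its 46 digits: 215.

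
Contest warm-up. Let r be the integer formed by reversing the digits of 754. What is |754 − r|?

Reverse of 754 is 457.
|754 − 457| = 297

297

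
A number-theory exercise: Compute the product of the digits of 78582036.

0

7×8×5×8×2×0×3×6 = 0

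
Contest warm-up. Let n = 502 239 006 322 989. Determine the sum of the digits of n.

60

5+0+2+2+3+9+0+0+6+3+2+2+9+8+9 = 60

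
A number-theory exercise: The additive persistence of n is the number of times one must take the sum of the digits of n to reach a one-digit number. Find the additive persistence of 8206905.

2

8206905 → 30 → 3 (2 steps)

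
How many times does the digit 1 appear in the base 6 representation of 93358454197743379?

93358454197743379 in base 6 is 4131124505440125141231.
The digit 1 appears 7 times.

7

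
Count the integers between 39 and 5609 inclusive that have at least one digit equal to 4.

The integers in [39, 5609] that have at least one digit equal to 4: 40, 41, 42, 43, 44, 45, …, 5594, 5604.
2276 qualify.

2276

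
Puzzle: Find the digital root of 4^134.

The digital root of n equals n mod 9 (or 9 when 9 | n), so we need 4^134 mod 9.
4^134 ≡ 7 (mod 9), so the digital root is 7.

7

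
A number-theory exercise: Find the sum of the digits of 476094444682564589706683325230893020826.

4+7+6+0+9+4+4+4+4+6+8+2+5+6+4+5+8+9+7+0+6+6+8+3+3+2+5+2+3+0+8+9+3+0+2+0+8+2+6 = 178

178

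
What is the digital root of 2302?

2+3+0+2 = 7

7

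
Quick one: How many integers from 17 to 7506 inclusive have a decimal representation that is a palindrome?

163

The integers in [17, 7506] that have a decimal representation that is a palindrome: 22, 33, 44, 55, 66, 77, …, 7337, 7447.
163 qualify.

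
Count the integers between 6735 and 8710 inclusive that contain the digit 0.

The integers in [6735, 8710] that contain the digit 0: 6740, 6750, 6760, 6770, 6780, 6790, …, 8709, 8710.
540 qualify.

540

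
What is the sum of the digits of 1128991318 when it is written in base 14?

65

1128991318 in base 14 is A9D27DB0.
Digit sum: 10+9+13+2+7+13+11+0 = 65.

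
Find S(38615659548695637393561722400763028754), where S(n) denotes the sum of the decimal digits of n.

180

3+8+6+1+5+6+5+9+5+4+8+6+9+5+6+3+7+3+9+3+5+6+1+7+2+2+4+0+0+7+6+3+0+2+8+7+5+4 = 180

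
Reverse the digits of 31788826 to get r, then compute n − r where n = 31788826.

Reverse of 31788826 is 62888713.
31788826 − 62888713 = -31099887

-31099887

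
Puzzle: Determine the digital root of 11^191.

5

The digital root of n equals n mod 9 (or 9 when 9 | n), so we need 11^191 mod 9.
11^191 ≡ 5 (mod 9), so the digital root is 5.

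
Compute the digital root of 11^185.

5

The digital root of n equals n mod 9 (or 9 when 9 | n), so we need 11^185 mod 9.
11^185 ≡ 5 (mod 9), so the digital root is 5.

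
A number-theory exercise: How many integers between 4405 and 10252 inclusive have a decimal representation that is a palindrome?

59

The integers in [4405, 10252] that have a decimal representation that is a palindrome: 4444, 4554, 4664, 4774, 4884, 4994, …, 10101, 10201.
59 qualify.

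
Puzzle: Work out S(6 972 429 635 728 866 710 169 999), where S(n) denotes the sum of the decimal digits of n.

6+9+7+2+4+2+9+6+3+5+7+2+8+8+6+6+7+1+0+1+6+9+9+9+9 = 141

141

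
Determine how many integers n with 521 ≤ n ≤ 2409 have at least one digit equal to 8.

The integers in [521, 2409] that have at least one digit equal to 8: 528, 538, 548, 558, 568, 578, …, 2398, 2408.
522 qualify.

522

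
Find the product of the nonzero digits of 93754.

3780

9×3×7×5×4 = 3780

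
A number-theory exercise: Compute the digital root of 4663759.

4

4+6+6+3+7+5+9 = 40
4+0 = 4
(Equivalently, 4663759 mod 9 = 4.)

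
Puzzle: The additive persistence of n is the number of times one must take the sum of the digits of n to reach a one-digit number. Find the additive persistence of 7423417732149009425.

7423417732149009425 → 74 → 11 → 2 (3 steps)

3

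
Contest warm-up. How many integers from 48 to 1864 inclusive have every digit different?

1126

The integers in [48, 1864] that have every digit different: 48, 49, 50, 51, 52, 53, …, 1863, 1864.
1126 qualify.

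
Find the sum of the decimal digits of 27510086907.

45

2+7+5+1+0+0+8+6+9+0+7 = 45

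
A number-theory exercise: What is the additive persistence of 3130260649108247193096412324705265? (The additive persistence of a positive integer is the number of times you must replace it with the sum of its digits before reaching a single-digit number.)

3130260649108247193096412324705265 → 125 → 8 (2 steps)

2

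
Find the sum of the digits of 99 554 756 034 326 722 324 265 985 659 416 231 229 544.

186

9+9+5+5+4+7+5+6+0+3+4+3+2+6+7+2+2+3+2+4+2+6+5+9+8+5+6+5+9+4+1+6+2+3+1+2+2+9+5+4+4 = 186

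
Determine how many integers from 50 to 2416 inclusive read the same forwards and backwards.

109

The integers in [50, 2416] that read the same forwards and backwards: 55, 66, 77, 88, 99, 101, …, 2222, 2332.
109 qualify.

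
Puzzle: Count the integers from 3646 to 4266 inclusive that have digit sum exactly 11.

24

The integers in [3646, 4266] that have digit sum exactly 11: 3701, 3710, 3800, 4007, 4016, 4025, …, 4241, 4250.
24 qualify.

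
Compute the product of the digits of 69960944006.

6×9×9×6×0×9×4×4×0×0×6 = 0

0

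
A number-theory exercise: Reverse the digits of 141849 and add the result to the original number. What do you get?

Reverse of 141849 is 948141.
141849 + 948141 = 1089990

1089990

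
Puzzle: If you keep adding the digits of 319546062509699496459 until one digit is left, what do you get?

3

3+1+9+5+4+6+0+6+2+5+0+9+6+9+9+4+9+6+4+5+9 = 111
1+1+1 = 3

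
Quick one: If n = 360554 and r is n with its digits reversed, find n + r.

815617

Reverse of 360554 is 455063.
360554 + 455063 = 815617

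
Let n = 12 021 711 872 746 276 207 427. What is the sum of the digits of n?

1+2+0+2+1+7+1+1+8+7+2+7+4+6+2+7+6+2+0+7+4+2+7 = 86

86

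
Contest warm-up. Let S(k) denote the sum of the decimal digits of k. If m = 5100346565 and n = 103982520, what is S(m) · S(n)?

1050

S(5100346565) = 5+1+0+0+3+4+6+5+6+5 = 35.
S(103982520) = 1+0+3+9+8+2+5+2+0 = 30.
35 · 30 = 1050.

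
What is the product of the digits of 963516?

4860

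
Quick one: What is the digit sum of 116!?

116! = 33931086844518982011982560935885732032396635556994207701963662088123265314176330336254535971207181169698868584991941607780111073928236261199604691797570505851011072000000000000000000000000000
Sum of its 191 digits: 729.

729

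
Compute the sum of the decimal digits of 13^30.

13^30 = 2619995643649944960380551432833049
Sum of its 34 digits: 163.

163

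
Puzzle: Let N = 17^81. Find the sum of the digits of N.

449

17^81 = 4638340549812103886046405455860613539726667862420609462303646857662236460371202960637786828872428817
Sum of its 100 digits: 449.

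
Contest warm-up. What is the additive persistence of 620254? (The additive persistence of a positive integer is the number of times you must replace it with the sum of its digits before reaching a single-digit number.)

3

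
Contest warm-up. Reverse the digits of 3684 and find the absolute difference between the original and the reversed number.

Reverse of 3684 is 4863.
|3684 − 4863| = 1179

1179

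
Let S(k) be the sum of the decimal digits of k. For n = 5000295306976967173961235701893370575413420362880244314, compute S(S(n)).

9

First digit sum: 225.
2+2+5 = 9.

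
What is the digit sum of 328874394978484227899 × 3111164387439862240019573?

199

328874394978484227899 × 3111164387439862240019573 = 1023182305597891189140878515734238505552667127
Sum of its 46 digits: 199.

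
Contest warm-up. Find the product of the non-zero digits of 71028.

7×1×2×8 = 112

112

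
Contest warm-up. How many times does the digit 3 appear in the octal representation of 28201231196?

3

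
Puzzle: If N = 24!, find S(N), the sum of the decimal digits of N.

81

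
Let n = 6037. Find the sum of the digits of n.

6+0+3+7 = 16

16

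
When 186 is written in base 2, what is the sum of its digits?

186 in base 2 is 10111010.
Digit sum: 1+0+1+1+1+0+1+0 = 5.

5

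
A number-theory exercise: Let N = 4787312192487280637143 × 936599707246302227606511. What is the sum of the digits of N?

4787312192487280637143 × 936599707246302227606511 = 4483795197980240303232334512380952883975238073
Sum of its 46 digits: 201.

201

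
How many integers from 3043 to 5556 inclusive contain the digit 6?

639

The integers in [3043, 5556] that contain the digit 6: 3046, 3056, 3060, 3061, 3062, 3063, …, 5546, 5556.
639 qualify.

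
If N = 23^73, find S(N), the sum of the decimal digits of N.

455

23^73 = 2547604628744583547284809128481175587973357256283672041453674699319823195380234452211296692484212183
Sum of its 100 digits: 455.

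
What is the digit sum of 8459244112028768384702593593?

8+4+5+9+2+4+4+1+1+2+0+2+8+7+6+8+3+8+4+7+0+2+5+9+3+5+9+3 = 129

129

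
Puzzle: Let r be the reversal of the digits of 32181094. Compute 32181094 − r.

Reverse of 32181094 is 49018123.
32181094 − 49018123 = -16837029

-16837029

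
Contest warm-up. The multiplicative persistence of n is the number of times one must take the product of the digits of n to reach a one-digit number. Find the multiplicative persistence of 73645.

2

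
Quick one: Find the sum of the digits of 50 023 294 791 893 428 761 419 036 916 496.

148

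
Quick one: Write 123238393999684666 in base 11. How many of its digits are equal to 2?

2

123238393999684666 in base 11 is 2755860642957730A.
The digit 2 appears 2 times.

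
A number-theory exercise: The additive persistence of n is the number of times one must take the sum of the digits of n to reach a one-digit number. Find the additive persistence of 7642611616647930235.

3

7642611616647930235 → 79 → 16 → 7 (3 steps)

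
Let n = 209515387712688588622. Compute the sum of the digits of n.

2+0+9+5+1+5+3+8+7+7+1+2+6+8+8+5+8+8+6+2+2 = 103

103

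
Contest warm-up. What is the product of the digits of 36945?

3240

3×6×9×4×5 = 3240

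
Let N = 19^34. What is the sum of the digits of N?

19^34 = 30034640110980377619945846078500632729311721
Sum of its 44 digits: 172.

172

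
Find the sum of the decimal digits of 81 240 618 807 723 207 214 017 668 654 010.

117

8+1+2+4+0+6+1+8+8+0+7+7+2+3+2+0+7+2+1+4+0+1+7+6+6+8+6+5+4+0+1+0 = 117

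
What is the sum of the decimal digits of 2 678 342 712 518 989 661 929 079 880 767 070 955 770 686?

227

2+6+7+8+3+4+2+7+1+2+5+1+8+9+8+9+6+6+1+9+2+9+0+7+9+8+8+0+7+6+7+0+7+0+9+5+5+7+7+0+6+8+6 = 227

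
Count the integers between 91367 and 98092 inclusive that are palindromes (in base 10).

67

The integers in [91367, 98092] that are palindromes (in base 10): 91419, 91519, 91619, 91719, 91819, 91919, …, 97979, 98089.
67 qualify.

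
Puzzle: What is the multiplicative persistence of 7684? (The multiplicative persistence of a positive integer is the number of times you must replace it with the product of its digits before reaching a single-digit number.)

7684 → 1344 → 48 → 32 → 6 (4 steps)

4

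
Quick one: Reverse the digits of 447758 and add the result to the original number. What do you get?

1305502

Reverse of 447758 is 857744.
447758 + 857744 = 1305502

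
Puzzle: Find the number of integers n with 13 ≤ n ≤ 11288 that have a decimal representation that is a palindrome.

201

The integers in [13, 11288] that have a decimal representation that is a palindrome: 22, 33, 44, 55, 66, 77, …, 11111, 11211.
201 qualify.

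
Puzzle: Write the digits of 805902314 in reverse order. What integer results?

413209508

Reversing 805902314 gives 413209508.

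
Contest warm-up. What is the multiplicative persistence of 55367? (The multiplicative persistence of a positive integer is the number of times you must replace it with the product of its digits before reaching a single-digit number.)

2

55367 → 3150 → 0 (2 steps)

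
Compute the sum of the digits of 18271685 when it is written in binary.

18271685 in base 2 is 1000101101100110111000101.
Digit sum: 1+0+0+0+1+0+1+1+0+1+1+0+0+1+1+0+1+1+1+0+0+0+1+0+1 = 13.

13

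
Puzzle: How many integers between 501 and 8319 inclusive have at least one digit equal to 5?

2860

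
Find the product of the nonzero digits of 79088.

4032

7×9×8×8 = 4032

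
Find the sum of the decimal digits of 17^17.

98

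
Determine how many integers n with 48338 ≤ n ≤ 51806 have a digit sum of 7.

9

The integers in [48338, 51806] that have a digit sum of 7: 50002, 50011, 50020, 50101, 50110, 50200, 51001, 51010, 51100.
9 qualify.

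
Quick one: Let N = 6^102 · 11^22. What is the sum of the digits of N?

6^102 · 11^22 = 1914549558427130173086332882856922742912559441334072256147351466719735882575527524647431755393774125056
Sum of its 103 digits: 459.

459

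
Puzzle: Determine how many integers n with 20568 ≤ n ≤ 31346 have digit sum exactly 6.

The integers in [20568, 31346] that have digit sum exactly 6: 21003, 21012, 21021, 21030, 21102, 21111, …, 31110, 31200.
36 qualify.

36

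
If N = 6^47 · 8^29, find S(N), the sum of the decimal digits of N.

306

6^47 · 8^29 = 579053099755999638609419138551814482404044889087234088850423808
Sum of its 63 digits: 306.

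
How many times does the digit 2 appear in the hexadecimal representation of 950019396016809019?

3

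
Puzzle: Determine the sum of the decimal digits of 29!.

126

29! = 8841761993739701954543616000000
Sum of its 31 digits: 126.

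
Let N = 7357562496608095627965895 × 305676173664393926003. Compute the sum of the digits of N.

7357562496608095627965895 × 305676173664393926003 = 2249031551459807985308533583257355660037667685
Sum of its 46 digits: 212.

212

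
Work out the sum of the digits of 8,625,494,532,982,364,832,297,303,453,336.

141

8+6+2+5+4+9+4+5+3+2+9+8+2+3+6+4+8+3+2+2+9+7+3+0+3+4+5+3+3+3+6 = 141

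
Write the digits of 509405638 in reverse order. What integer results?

836504905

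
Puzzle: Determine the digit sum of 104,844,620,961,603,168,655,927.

103

1+0+4+8+4+4+6+2+0+9+6+1+6+0+3+1+6+8+6+5+5+9+2+7 = 103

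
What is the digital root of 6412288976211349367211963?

3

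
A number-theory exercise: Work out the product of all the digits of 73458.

3360

7×3×4×5×8 = 3360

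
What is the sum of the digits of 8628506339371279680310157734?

124

8+6+2+8+5+0+6+3+3+9+3+7+1+2+7+9+6+8+0+3+1+0+1+5+7+7+3+4 = 124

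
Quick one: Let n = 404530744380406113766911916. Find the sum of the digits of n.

4+0+4+5+3+0+7+4+4+3+8+0+4+0+6+1+1+3+7+6+6+9+1+1+9+1+6 = 103

103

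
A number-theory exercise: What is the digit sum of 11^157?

11^157 = 31524744095520531467768306846778913774895006726001287572646495925500100597105471954681269001361880901554505243762796616373417280718696792932733326614123265344386171
Sum of its 164 digits: 713.

713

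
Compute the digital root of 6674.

6+6+7+4 = 23
2+3 = 5
(Equivalently, 6674 mod 9 = 5.)

5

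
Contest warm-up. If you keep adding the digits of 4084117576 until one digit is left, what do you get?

7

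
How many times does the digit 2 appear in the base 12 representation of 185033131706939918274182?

3

185033131706939918274182 in base 12 is 40320527B06A3616389A32.
The digit 2 appears 3 times.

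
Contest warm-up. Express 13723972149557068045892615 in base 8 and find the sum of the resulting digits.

13723972149557068045892615 in base 8 is 5532124025371526034505436007.
Digit sum: 5+5+3+2+1+2+4+0+2+5+3+7+1+5+2+6+0+3+4+5+0+5+4+3+6+0+0+7 = 90.

90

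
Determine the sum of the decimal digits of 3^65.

3^65 = 10301051460877537453973547267843
Sum of its 32 digits: 135.

135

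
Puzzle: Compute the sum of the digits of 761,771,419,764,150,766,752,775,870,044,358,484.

7+6+1+7+7+1+4+1+9+7+6+4+1+5+0+7+6+6+7+5+2+7+7+5+8+7+0+0+4+4+3+5+8+4+8+4 = 173

173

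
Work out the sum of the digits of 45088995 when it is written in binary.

9

45088995 in base 2 is 10101100000000000011100011.
Digit sum: 1+0+1+0+1+1+0+0+0+0+0+0+0+0+0+0+0+0+1+1+1+0+0+0+1+1 = 9.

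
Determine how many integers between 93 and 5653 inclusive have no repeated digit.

2985

The integers in [93, 5653] that have no repeated digit: 93, 94, 95, 96, 97, 98, …, 5648, 5649.
2985 qualify.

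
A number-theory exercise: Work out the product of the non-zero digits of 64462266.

82944

6×4×4×6×2×2×6×6 = 82944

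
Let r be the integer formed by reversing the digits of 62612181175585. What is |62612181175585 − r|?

4055063053959

Reverse of 62612181175585 is 58557118121626.
|62612181175585 − 58557118121626| = 4055063053959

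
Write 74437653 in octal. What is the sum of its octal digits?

74437653 in base 8 is 433752025.
Digit sum: 4+3+3+7+5+2+0+2+5 = 31.

31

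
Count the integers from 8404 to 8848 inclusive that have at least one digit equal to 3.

The integers in [8404, 8848] that have at least one digit equal to 3: 8413, 8423, 8430, 8431, 8432, 8433, …, 8839, 8843.
89 qualify.

89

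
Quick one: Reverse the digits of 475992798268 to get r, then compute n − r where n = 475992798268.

Reverse of 475992798268 is 862897299574.
475992798268 − 862897299574 = -386904501306

-386904501306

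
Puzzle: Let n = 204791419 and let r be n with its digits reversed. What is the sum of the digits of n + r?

Reversal of 204791419 is 914197402; 204791419 + 914197402 = 1118988821.
Digit sum of 1118988821: 1+1+1+8+9+8+8+8+2+1 = 47.

47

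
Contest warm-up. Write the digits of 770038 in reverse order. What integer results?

830077

Reversing 770038 gives 830077.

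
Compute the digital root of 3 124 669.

3+1+2+4+6+6+9 = 31
3+1 = 4

4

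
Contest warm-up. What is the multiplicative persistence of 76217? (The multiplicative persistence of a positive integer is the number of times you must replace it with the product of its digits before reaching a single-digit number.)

76217 → 588 → 320 → 0 (3 steps)

3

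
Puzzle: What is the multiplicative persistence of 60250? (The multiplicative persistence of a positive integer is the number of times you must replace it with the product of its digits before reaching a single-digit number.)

1

60250 → 0 (1 step)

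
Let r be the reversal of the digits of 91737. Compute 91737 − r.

18018

Reverse of 91737 is 73719.
91737 − 73719 = 18018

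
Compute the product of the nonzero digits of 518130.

120

5×1×8×1×3 = 120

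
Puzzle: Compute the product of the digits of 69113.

6×9×1×1×3 = 162

162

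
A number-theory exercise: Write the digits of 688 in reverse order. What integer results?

886

Reversing 688 gives 886.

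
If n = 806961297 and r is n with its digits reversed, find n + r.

Reverse of 806961297 is 792169608.
806961297 + 792169608 = 1599130905

1599130905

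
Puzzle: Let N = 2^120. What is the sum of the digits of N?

2^120 = 1329227995784915872903807060280344576
Sum of its 37 digits: 172.

172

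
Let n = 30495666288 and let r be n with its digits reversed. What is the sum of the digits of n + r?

Reversal of 30495666288 is 88266659403; 30495666288 + 88266659403 = 118762325691.
Digit sum of 118762325691: 1+1+8+7+6+2+3+2+5+6+9+1 = 51.

51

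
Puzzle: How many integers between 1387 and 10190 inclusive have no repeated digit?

4377

The integers in [1387, 10190] that have no repeated digit: 1387, 1389, 1390, 1392, 1394, 1395, …, 9875, 9876.
4377 qualify.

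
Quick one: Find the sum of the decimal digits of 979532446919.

68

9+7+9+5+3+2+4+4+6+9+1+9 = 68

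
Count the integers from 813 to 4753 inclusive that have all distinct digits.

2014

The integers in [813, 4753] that have all distinct digits: 813, 814, 815, 816, 817, 819, …, 4752, 4753.
2014 qualify.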